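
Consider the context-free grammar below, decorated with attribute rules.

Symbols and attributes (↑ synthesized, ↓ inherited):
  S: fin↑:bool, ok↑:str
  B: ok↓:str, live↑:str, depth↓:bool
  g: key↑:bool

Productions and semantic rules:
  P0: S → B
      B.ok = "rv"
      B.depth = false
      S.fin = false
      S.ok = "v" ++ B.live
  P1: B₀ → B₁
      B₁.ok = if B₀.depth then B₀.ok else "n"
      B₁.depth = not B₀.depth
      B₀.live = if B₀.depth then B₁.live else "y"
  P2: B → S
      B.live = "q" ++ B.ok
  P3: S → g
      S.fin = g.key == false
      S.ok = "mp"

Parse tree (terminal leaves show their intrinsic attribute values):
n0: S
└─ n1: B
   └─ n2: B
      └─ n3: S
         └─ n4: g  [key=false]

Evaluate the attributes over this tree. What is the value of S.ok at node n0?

"vy"

1. n1.ok = "rv"  ["rv"]
2. n1.depth = false  [false]
3. n2.ok = "n"  [if B₀.depth then B₀.ok else "n"]
4. n2.depth = true  [not B₀.depth]
5. n4.key = false  [terminal]
6. n3.fin = true  [g.key == false]
7. n3.ok = "mp"  ["mp"]
8. n2.live = "qn"  ["q" ++ B.ok]
9. n1.live = "y"  [if B₀.depth then B₁.live else "y"]
10. n0.fin = false  [false]
11. n0.ok = "vy"  ["v" ++ B.live]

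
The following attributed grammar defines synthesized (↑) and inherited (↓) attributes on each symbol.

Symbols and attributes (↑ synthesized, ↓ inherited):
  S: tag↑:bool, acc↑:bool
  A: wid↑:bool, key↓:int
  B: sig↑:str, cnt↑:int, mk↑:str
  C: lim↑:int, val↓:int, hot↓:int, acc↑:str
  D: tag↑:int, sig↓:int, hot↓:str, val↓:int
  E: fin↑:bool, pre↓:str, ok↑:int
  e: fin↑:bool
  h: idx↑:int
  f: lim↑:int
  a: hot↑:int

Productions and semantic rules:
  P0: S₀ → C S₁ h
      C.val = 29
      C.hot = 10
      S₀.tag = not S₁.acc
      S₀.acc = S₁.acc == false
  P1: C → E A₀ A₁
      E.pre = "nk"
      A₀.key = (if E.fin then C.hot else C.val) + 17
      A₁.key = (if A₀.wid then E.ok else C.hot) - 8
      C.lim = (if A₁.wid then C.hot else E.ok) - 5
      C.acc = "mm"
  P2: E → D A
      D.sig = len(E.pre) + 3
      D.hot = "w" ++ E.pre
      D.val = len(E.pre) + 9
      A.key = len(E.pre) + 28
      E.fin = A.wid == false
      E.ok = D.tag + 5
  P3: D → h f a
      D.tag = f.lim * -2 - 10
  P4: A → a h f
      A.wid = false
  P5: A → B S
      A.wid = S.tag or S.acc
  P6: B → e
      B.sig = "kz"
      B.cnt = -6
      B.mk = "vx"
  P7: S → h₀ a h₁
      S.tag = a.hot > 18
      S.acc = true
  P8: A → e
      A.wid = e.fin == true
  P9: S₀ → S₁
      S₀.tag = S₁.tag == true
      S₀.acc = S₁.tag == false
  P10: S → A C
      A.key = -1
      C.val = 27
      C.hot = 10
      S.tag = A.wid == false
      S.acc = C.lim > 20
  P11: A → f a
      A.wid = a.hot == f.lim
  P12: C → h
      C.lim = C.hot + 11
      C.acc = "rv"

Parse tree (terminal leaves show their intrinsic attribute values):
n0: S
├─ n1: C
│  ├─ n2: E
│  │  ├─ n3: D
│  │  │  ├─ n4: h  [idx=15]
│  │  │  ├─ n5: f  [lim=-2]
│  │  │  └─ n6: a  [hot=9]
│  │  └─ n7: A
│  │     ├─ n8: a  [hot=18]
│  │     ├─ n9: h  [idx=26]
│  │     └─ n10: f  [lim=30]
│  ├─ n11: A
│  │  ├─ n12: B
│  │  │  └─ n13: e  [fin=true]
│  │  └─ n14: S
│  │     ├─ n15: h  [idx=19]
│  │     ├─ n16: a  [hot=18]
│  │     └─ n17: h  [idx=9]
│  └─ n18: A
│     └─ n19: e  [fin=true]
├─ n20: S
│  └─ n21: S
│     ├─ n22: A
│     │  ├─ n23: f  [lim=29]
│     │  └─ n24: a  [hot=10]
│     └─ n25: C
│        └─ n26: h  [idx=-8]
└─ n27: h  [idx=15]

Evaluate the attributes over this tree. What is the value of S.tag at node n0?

1. n1.val = 29  [29]
2. n1.hot = 10  [10]
3. n2.pre = "nk"  ["nk"]
4. n3.sig = 5  [len(E.pre) + 3]
5. n3.hot = "wnk"  ["w" ++ E.pre]
6. n3.val = 11  [len(E.pre) + 9]
7. n4.idx = 15  [terminal]
8. n5.lim = -2  [terminal]
9. n6.hot = 9  [terminal]
10. n3.tag = -6  [f.lim * -2 - 10]
11. n7.key = 30  [len(E.pre) + 28]
12. n8.hot = 18  [terminal]
13. n9.idx = 26  [terminal]
14. n10.lim = 30  [terminal]
15. n7.wid = false  [false]
16. n2.fin = true  [A.wid == false]
17. n2.ok = -1  [D.tag + 5]
18. n11.key = 27  [(if E.fin then C.hot else C.val) + 17]
19. n13.fin = true  [terminal]
20. n12.sig = "kz"  ["kz"]
21. n12.cnt = -6  [-6]
22. n12.mk = "vx"  ["vx"]
23. n15.idx = 19  [terminal]
24. n16.hot = 18  [terminal]
25. n17.idx = 9  [terminal]
26. n14.tag = false  [a.hot > 18]
27. n14.acc = true  [true]
28. n11.wid = true  [S.tag or S.acc]
29. n18.key = -9  [(if A₀.wid then E.ok else C.hot) - 8]
30. n19.fin = true  [terminal]
31. n18.wid = true  [e.fin == true]
32. n1.lim = 5  [(if A₁.wid then C.hot else E.ok) - 5]
33. n1.acc = "mm"  ["mm"]
34. n22.key = -1  [-1]
35. n23.lim = 29  [terminal]
36. n24.hot = 10  [terminal]
37. n22.wid = false  [a.hot == f.lim]
38. n25.val = 27  [27]
39. n25.hot = 10  [10]
40. n26.idx = -8  [terminal]
41. n25.lim = 21  [C.hot + 11]
42. n25.acc = "rv"  ["rv"]
43. n21.tag = true  [A.wid == false]
44. n21.acc = true  [C.lim > 20]
45. n20.tag = true  [S₁.tag == true]
46. n20.acc = false  [S₁.tag == false]
47. n27.idx = 15  [terminal]
48. n0.tag = true  [not S₁.acc]
49. n0.acc = true  [S₁.acc == false]

true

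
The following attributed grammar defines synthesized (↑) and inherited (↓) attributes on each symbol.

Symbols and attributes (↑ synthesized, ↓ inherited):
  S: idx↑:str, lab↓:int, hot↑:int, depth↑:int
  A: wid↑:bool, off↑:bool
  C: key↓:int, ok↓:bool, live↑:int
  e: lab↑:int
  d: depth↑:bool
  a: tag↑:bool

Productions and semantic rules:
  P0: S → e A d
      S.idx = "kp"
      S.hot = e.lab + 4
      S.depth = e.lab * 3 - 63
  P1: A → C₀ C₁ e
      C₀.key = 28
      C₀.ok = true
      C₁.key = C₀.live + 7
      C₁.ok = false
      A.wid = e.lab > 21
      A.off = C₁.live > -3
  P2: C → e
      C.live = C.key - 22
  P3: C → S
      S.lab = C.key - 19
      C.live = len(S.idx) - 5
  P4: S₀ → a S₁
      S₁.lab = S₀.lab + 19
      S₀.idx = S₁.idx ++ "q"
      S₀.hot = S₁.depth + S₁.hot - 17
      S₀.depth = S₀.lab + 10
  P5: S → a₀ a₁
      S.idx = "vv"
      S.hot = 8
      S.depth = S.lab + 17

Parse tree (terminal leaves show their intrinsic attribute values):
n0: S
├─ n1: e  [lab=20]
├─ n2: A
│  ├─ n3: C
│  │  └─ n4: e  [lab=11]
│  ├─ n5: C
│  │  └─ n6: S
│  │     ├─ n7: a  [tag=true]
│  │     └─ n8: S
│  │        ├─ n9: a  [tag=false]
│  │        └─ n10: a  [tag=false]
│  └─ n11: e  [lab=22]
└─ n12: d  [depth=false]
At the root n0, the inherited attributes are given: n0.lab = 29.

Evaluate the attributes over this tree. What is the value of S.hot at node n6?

21

1. n0.lab = 29  [given at root]
2. n1.lab = 20  [terminal]
3. n3.key = 28  [28]
4. n3.ok = true  [true]
5. n4.lab = 11  [terminal]
6. n3.live = 6  [C.key - 22]
7. n5.key = 13  [C₀.live + 7]
8. n5.ok = false  [false]
9. n6.lab = -6  [C.key - 19]
10. n7.tag = true  [terminal]
11. n8.lab = 13  [S₀.lab + 19]
12. n9.tag = false  [terminal]
13. n10.tag = false  [terminal]
14. n8.idx = "vv"  ["vv"]
15. n8.hot = 8  [8]
16. n8.depth = 30  [S.lab + 17]
17. n6.idx = "vvq"  [S₁.idx ++ "q"]
18. n6.hot = 21  [S₁.depth + S₁.hot - 17]
19. n6.depth = 4  [S₀.lab + 10]
20. n5.live = -2  [len(S.idx) - 5]
21. n11.lab = 22  [terminal]
22. n2.wid = true  [e.lab > 21]
23. n2.off = true  [C₁.live > -3]
24. n12.depth = false  [terminal]
25. n0.idx = "kp"  ["kp"]
26. n0.hot = 24  [e.lab + 4]
27. n0.depth = -3  [e.lab * 3 - 63]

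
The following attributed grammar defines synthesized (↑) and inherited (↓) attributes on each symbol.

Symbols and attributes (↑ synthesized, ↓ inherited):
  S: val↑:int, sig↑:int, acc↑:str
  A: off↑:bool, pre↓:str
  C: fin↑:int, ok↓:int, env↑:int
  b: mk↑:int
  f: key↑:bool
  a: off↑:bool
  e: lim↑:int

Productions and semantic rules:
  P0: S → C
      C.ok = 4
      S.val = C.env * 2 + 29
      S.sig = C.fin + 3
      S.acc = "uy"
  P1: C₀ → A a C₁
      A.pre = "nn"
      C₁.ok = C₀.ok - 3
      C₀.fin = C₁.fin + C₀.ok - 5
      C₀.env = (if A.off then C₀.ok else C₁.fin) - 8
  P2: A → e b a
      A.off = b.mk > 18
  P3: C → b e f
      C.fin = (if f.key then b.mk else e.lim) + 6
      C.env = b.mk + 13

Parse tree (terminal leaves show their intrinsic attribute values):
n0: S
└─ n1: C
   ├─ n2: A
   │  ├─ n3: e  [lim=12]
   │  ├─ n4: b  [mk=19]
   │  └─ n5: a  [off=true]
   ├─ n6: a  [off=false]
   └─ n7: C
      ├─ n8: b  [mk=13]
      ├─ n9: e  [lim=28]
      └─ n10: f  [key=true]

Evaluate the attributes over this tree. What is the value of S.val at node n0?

1. n1.ok = 4  [4]
2. n2.pre = "nn"  ["nn"]
3. n3.lim = 12  [terminal]
4. n4.mk = 19  [terminal]
5. n5.off = true  [terminal]
6. n2.off = true  [b.mk > 18]
7. n6.off = false  [terminal]
8. n7.ok = 1  [C₀.ok - 3]
9. n8.mk = 13  [terminal]
10. n9.lim = 28  [terminal]
11. n10.key = true  [terminal]
12. n7.fin = 19  [(if f.key then b.mk else e.lim) + 6]
13. n7.env = 26  [b.mk + 13]
14. n1.fin = 18  [C₁.fin + C₀.ok - 5]
15. n1.env = -4  [(if A.off then C₀.ok else C₁.fin) - 8]
16. n0.val = 21  [C.env * 2 + 29]
17. n0.sig = 21  [C.fin + 3]
18. n0.acc = "uy"  ["uy"]

21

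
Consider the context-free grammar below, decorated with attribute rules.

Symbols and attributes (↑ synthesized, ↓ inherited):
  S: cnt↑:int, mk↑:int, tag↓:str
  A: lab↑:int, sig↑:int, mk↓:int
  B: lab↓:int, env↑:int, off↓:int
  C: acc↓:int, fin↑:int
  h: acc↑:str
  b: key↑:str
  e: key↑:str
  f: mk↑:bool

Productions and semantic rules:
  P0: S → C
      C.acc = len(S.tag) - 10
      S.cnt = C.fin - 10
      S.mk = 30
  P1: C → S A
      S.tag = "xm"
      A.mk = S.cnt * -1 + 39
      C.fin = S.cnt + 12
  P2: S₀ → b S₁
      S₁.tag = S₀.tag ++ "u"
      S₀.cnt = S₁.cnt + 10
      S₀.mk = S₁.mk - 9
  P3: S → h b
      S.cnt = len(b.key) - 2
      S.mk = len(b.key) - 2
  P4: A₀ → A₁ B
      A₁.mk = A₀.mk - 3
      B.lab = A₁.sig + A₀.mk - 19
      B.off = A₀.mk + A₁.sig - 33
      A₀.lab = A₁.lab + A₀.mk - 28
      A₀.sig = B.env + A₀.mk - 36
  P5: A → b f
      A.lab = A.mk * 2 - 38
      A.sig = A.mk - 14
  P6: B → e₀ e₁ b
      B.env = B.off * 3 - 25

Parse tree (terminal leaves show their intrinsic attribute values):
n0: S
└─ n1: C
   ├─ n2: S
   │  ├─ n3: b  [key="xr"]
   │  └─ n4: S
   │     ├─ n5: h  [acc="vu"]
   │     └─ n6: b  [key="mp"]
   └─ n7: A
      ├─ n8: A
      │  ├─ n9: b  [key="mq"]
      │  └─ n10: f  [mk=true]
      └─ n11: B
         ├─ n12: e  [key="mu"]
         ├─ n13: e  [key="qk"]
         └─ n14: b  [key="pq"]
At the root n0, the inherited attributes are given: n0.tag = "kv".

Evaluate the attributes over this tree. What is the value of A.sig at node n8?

12

1. n0.tag = "kv"  [given at root]
2. n1.acc = -8  [len(S.tag) - 10]
3. n2.tag = "xm"  ["xm"]
4. n3.key = "xr"  [terminal]
5. n4.tag = "xmu"  [S₀.tag ++ "u"]
6. n5.acc = "vu"  [terminal]
7. n6.key = "mp"  [terminal]
8. n4.cnt = 0  [len(b.key) - 2]
9. n4.mk = 0  [len(b.key) - 2]
10. n2.cnt = 10  [S₁.cnt + 10]
11. n2.mk = -9  [S₁.mk - 9]
12. n7.mk = 29  [S.cnt * -1 + 39]
13. n8.mk = 26  [A₀.mk - 3]
14. n9.key = "mq"  [terminal]
15. n10.mk = true  [terminal]
16. n8.lab = 14  [A.mk * 2 - 38]
17. n8.sig = 12  [A.mk - 14]
18. n11.lab = 22  [A₁.sig + A₀.mk - 19]
19. n11.off = 8  [A₀.mk + A₁.sig - 33]
20. n12.key = "mu"  [terminal]
21. n13.key = "qk"  [terminal]
22. n14.key = "pq"  [terminal]
23. n11.env = -1  [B.off * 3 - 25]
24. n7.lab = 15  [A₁.lab + A₀.mk - 28]
25. n7.sig = -8  [B.env + A₀.mk - 36]
26. n1.fin = 22  [S.cnt + 12]
27. n0.cnt = 12  [C.fin - 10]
28. n0.mk = 30  [30]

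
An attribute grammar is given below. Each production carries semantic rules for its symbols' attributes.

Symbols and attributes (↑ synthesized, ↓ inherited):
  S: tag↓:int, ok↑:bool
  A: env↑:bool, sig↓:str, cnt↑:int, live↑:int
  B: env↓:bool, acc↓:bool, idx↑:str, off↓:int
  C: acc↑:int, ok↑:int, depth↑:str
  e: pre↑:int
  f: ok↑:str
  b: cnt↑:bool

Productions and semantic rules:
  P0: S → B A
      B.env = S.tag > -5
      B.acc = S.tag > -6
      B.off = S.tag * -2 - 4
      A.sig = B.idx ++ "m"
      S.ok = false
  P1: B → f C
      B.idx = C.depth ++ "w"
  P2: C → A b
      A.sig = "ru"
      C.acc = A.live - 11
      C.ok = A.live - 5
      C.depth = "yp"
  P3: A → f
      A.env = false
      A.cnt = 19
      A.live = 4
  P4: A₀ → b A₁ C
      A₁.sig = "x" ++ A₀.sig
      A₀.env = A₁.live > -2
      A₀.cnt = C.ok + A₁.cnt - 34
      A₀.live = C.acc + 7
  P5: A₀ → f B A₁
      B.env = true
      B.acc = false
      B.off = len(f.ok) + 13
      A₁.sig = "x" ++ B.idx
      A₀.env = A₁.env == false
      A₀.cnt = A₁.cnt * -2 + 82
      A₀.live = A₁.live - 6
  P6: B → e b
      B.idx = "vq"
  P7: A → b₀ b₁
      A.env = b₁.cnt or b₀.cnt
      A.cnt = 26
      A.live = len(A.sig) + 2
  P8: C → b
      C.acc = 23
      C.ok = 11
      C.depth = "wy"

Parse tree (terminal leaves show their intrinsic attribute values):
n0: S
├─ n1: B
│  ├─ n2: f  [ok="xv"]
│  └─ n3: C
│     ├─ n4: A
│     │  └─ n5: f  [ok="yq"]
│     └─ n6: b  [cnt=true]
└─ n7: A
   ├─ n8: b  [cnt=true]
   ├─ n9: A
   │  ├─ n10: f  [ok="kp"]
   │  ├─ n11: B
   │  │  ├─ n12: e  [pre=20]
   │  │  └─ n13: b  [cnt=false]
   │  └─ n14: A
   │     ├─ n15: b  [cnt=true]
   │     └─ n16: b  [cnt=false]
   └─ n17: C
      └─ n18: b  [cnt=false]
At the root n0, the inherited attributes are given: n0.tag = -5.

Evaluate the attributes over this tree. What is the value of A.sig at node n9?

1. n0.tag = -5  [given at root]
2. n1.env = false  [S.tag > -5]
3. n1.acc = true  [S.tag > -6]
4. n1.off = 6  [S.tag * -2 - 4]
5. n2.ok = "xv"  [terminal]
6. n4.sig = "ru"  ["ru"]
7. n5.ok = "yq"  [terminal]
8. n4.env = false  [false]
9. n4.cnt = 19  [19]
10. n4.live = 4  [4]
11. n6.cnt = true  [terminal]
12. n3.acc = -7  [A.live - 11]
13. n3.ok = -1  [A.live - 5]
14. n3.depth = "yp"  ["yp"]
15. n1.idx = "ypw"  [C.depth ++ "w"]
16. n7.sig = "ypwm"  [B.idx ++ "m"]
17. n8.cnt = true  [terminal]
18. n9.sig = "xypwm"  ["x" ++ A₀.sig]
19. n10.ok = "kp"  [terminal]
20. n11.env = true  [true]
21. n11.acc = false  [false]
22. n11.off = 15  [len(f.ok) + 13]
23. n12.pre = 20  [terminal]
24. n13.cnt = false  [terminal]
25. n11.idx = "vq"  ["vq"]
26. n14.sig = "xvq"  ["x" ++ B.idx]
27. n15.cnt = true  [terminal]
28. n16.cnt = false  [terminal]
29. n14.env = true  [b₁.cnt or b₀.cnt]
30. n14.cnt = 26  [26]
31. n14.live = 5  [len(A.sig) + 2]
32. n9.env = false  [A₁.env == false]
33. n9.cnt = 30  [A₁.cnt * -2 + 82]
34. n9.live = -1  [A₁.live - 6]
35. n18.cnt = false  [terminal]
36. n17.acc = 23  [23]
37. n17.ok = 11  [11]
38. n17.depth = "wy"  ["wy"]
39. n7.env = true  [A₁.live > -2]
40. n7.cnt = 7  [C.ok + A₁.cnt - 34]
41. n7.live = 30  [C.acc + 7]
42. n0.ok = false  [false]

"xypwm"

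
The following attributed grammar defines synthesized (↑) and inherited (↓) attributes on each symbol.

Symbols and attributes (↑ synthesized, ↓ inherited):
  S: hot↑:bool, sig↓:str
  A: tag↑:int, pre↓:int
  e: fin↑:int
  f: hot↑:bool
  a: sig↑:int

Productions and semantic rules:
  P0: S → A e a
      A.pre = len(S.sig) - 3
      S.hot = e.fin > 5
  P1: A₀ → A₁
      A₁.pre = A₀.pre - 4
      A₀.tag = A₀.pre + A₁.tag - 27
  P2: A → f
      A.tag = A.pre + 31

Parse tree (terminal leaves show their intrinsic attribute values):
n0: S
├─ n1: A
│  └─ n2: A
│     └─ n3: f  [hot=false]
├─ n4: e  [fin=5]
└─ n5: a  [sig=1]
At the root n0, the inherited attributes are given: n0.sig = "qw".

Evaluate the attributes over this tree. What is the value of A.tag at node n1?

-2

1. n0.sig = "qw"  [given at root]
2. n1.pre = -1  [len(S.sig) - 3]
3. n2.pre = -5  [A₀.pre - 4]
4. n3.hot = false  [terminal]
5. n2.tag = 26  [A.pre + 31]
6. n1.tag = -2  [A₀.pre + A₁.tag - 27]
7. n4.fin = 5  [terminal]
8. n5.sig = 1  [terminal]
9. n0.hot = false  [e.fin > 5]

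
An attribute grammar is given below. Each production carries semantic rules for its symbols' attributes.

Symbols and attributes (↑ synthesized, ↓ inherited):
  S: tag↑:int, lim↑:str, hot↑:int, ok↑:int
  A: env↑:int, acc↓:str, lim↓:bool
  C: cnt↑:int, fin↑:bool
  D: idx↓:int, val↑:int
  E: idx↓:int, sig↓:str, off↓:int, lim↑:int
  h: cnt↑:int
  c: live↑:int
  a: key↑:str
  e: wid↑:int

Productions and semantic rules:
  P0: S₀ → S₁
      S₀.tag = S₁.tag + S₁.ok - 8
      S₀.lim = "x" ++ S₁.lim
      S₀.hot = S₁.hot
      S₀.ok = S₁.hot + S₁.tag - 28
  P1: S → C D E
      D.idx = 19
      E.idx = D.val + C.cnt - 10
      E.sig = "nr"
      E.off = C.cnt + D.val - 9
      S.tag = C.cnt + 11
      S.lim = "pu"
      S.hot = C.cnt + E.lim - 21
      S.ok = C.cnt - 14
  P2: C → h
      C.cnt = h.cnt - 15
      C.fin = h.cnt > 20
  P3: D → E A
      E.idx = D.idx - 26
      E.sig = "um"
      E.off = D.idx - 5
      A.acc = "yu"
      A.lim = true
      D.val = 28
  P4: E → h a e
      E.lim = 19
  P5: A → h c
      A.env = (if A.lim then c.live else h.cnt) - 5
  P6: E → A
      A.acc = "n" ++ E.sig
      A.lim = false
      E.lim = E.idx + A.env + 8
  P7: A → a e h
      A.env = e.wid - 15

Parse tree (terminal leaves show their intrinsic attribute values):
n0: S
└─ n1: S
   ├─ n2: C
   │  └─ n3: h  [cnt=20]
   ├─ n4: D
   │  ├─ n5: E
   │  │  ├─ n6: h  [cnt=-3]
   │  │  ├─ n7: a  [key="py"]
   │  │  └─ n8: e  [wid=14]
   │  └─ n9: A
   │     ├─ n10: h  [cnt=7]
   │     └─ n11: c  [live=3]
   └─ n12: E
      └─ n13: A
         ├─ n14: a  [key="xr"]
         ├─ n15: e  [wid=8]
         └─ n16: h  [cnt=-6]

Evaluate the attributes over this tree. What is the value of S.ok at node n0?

1. n3.cnt = 20  [terminal]
2. n2.cnt = 5  [h.cnt - 15]
3. n2.fin = false  [h.cnt > 20]
4. n4.idx = 19  [19]
5. n5.idx = -7  [D.idx - 26]
6. n5.sig = "um"  ["um"]
7. n5.off = 14  [D.idx - 5]
8. n6.cnt = -3  [terminal]
9. n7.key = "py"  [terminal]
10. n8.wid = 14  [terminal]
11. n5.lim = 19  [19]
12. n9.acc = "yu"  ["yu"]
13. n9.lim = true  [true]
14. n10.cnt = 7  [terminal]
15. n11.live = 3  [terminal]
16. n9.env = -2  [(if A.lim then c.live else h.cnt) - 5]
17. n4.val = 28  [28]
18. n12.idx = 23  [D.val + C.cnt - 10]
19. n12.sig = "nr"  ["nr"]
20. n12.off = 24  [C.cnt + D.val - 9]
21. n13.acc = "nnr"  ["n" ++ E.sig]
22. n13.lim = false  [false]
23. n14.key = "xr"  [terminal]
24. n15.wid = 8  [terminal]
25. n16.cnt = -6  [terminal]
26. n13.env = -7  [e.wid - 15]
27. n12.lim = 24  [E.idx + A.env + 8]
28. n1.tag = 16  [C.cnt + 11]
29. n1.lim = "pu"  ["pu"]
30. n1.hot = 8  [C.cnt + E.lim - 21]
31. n1.ok = -9  [C.cnt - 14]
32. n0.tag = -1  [S₁.tag + S₁.ok - 8]
33. n0.lim = "xpu"  ["x" ++ S₁.lim]
34. n0.hot = 8  [S₁.hot]
35. n0.ok = -4  [S₁.hot + S₁.tag - 28]

-4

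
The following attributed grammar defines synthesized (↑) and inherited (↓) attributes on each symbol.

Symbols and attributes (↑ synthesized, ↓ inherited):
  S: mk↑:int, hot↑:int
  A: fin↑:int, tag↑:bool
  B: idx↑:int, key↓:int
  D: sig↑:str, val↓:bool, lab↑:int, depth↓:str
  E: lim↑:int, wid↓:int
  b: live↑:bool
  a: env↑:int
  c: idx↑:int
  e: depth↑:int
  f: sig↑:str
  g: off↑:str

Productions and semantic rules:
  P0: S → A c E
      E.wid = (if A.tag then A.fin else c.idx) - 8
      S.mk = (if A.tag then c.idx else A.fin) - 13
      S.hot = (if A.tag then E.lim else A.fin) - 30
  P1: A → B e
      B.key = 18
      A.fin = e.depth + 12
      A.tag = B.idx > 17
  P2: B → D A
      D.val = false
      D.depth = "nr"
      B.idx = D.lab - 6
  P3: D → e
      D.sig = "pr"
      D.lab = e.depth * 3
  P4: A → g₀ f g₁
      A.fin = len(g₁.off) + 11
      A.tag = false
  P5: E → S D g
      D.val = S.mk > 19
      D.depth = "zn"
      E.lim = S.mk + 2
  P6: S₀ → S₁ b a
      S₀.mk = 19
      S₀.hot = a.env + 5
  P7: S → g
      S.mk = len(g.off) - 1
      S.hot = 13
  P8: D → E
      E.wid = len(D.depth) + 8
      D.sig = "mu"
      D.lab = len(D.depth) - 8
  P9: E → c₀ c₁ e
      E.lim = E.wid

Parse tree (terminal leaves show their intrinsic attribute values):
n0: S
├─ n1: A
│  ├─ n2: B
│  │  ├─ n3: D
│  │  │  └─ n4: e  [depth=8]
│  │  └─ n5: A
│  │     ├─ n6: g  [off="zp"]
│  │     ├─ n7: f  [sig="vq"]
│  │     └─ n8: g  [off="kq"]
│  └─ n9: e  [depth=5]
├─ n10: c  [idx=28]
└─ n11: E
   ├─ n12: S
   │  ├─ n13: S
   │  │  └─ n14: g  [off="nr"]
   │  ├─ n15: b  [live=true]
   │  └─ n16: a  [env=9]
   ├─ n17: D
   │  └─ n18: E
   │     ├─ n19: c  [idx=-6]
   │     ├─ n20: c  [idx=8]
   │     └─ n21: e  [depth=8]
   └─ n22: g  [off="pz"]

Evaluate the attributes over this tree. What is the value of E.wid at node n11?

9

1. n2.key = 18  [18]
2. n3.val = false  [false]
3. n3.depth = "nr"  ["nr"]
4. n4.depth = 8  [terminal]
5. n3.sig = "pr"  ["pr"]
6. n3.lab = 24  [e.depth * 3]
7. n6.off = "zp"  [terminal]
8. n7.sig = "vq"  [terminal]
9. n8.off = "kq"  [terminal]
10. n5.fin = 13  [len(g₁.off) + 11]
11. n5.tag = false  [false]
12. n2.idx = 18  [D.lab - 6]
13. n9.depth = 5  [terminal]
14. n1.fin = 17  [e.depth + 12]
15. n1.tag = true  [B.idx > 17]
16. n10.idx = 28  [terminal]
17. n11.wid = 9  [(if A.tag then A.fin else c.idx) - 8]
18. n14.off = "nr"  [terminal]
19. n13.mk = 1  [len(g.off) - 1]
20. n13.hot = 13  [13]
21. n15.live = true  [terminal]
22. n16.env = 9  [terminal]
23. n12.mk = 19  [19]
24. n12.hot = 14  [a.env + 5]
25. n17.val = false  [S.mk > 19]
26. n17.depth = "zn"  ["zn"]
27. n18.wid = 10  [len(D.depth) + 8]
28. n19.idx = -6  [terminal]
29. n20.idx = 8  [terminal]
30. n21.depth = 8  [terminal]
31. n18.lim = 10  [E.wid]
32. n17.sig = "mu"  ["mu"]
33. n17.lab = -6  [len(D.depth) - 8]
34. n22.off = "pz"  [terminal]
35. n11.lim = 21  [S.mk + 2]
36. n0.mk = 15  [(if A.tag then c.idx else A.fin) - 13]
37. n0.hot = -9  [(if A.tag then E.lim else A.fin) - 30]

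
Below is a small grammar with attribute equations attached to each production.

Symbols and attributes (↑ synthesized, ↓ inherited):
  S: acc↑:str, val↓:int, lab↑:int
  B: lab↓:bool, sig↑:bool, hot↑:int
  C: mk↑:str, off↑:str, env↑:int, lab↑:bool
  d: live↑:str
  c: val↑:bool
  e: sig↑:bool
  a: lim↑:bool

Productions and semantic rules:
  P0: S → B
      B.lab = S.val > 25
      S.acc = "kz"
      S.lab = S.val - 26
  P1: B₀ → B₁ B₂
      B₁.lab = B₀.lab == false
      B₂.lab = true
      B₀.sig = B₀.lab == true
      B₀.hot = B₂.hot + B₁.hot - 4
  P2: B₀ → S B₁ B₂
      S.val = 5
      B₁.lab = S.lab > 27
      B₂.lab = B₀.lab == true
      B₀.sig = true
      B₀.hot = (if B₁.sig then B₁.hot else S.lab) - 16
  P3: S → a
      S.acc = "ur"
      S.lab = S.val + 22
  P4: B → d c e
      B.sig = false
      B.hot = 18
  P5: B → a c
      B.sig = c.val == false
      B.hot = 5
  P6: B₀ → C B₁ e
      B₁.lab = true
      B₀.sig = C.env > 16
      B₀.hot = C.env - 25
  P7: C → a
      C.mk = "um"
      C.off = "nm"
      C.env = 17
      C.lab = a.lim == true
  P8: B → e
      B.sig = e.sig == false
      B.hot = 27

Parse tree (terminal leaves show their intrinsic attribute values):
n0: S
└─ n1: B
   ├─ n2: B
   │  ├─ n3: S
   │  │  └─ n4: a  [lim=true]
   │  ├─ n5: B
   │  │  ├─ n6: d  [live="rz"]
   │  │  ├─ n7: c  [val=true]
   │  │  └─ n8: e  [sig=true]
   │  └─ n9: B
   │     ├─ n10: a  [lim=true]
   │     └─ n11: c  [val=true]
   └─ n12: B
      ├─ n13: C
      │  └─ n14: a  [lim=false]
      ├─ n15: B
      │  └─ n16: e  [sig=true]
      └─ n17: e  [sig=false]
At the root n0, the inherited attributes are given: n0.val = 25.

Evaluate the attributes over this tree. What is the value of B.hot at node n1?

-1

1. n0.val = 25  [given at root]
2. n1.lab = false  [S.val > 25]
3. n2.lab = true  [B₀.lab == false]
4. n3.val = 5  [5]
5. n4.lim = true  [terminal]
6. n3.acc = "ur"  ["ur"]
7. n3.lab = 27  [S.val + 22]
8. n5.lab = false  [S.lab > 27]
9. n6.live = "rz"  [terminal]
10. n7.val = true  [terminal]
11. n8.sig = true  [terminal]
12. n5.sig = false  [false]
13. n5.hot = 18  [18]
14. n9.lab = true  [B₀.lab == true]
15. n10.lim = true  [terminal]
16. n11.val = true  [terminal]
17. n9.sig = false  [c.val == false]
18. n9.hot = 5  [5]
19. n2.sig = true  [true]
20. n2.hot = 11  [(if B₁.sig then B₁.hot else S.lab) - 16]
21. n12.lab = true  [true]
22. n14.lim = false  [terminal]
23. n13.mk = "um"  ["um"]
24. n13.off = "nm"  ["nm"]
25. n13.env = 17  [17]
26. n13.lab = false  [a.lim == true]
27. n15.lab = true  [true]
28. n16.sig = true  [terminal]
29. n15.sig = false  [e.sig == false]
30. n15.hot = 27  [27]
31. n17.sig = false  [terminal]
32. n12.sig = true  [C.env > 16]
33. n12.hot = -8  [C.env - 25]
34. n1.sig = false  [B₀.lab == true]
35. n1.hot = -1  [B₂.hot + B₁.hot - 4]
36. n0.acc = "kz"  ["kz"]
37. n0.lab = -1  [S.val - 26]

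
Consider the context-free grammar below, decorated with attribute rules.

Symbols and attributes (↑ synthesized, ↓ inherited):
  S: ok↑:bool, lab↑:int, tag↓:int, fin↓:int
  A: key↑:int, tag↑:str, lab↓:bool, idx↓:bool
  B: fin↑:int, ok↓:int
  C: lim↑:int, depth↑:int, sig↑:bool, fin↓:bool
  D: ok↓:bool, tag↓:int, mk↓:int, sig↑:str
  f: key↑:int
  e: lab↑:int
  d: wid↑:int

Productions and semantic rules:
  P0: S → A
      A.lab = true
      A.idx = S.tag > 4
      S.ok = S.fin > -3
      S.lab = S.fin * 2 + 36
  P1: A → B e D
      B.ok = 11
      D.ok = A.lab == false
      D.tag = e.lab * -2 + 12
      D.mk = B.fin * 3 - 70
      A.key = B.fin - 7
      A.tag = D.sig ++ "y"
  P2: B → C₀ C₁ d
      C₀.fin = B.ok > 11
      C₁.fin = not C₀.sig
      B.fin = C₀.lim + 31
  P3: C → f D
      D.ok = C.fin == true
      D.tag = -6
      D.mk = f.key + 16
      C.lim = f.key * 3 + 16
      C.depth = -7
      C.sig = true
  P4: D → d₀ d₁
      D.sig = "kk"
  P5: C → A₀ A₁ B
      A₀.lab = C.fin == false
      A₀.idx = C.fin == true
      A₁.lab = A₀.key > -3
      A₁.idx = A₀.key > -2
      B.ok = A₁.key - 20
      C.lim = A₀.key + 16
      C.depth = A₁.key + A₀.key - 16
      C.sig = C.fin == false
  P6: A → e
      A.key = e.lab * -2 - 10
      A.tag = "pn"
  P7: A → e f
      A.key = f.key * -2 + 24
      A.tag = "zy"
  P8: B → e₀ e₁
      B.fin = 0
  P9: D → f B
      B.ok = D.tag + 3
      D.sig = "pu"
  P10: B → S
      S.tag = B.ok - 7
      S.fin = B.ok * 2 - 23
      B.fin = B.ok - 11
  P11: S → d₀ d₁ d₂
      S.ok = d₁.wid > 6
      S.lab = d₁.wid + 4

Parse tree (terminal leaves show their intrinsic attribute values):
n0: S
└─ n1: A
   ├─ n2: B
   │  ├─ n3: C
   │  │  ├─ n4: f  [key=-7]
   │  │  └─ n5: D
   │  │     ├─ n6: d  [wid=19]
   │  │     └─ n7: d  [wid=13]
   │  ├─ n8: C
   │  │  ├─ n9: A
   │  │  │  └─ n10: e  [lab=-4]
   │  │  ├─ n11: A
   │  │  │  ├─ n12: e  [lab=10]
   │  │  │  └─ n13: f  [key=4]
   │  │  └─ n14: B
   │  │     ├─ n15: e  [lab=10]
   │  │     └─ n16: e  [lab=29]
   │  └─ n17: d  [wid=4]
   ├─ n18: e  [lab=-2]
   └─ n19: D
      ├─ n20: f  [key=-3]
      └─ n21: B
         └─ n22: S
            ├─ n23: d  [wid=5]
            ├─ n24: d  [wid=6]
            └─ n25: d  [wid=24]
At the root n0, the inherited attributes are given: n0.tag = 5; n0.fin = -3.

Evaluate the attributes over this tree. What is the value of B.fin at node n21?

8

1. n0.tag = 5  [given at root]
2. n0.fin = -3  [given at root]
3. n1.lab = true  [true]
4. n1.idx = true  [S.tag > 4]
5. n2.ok = 11  [11]
6. n3.fin = false  [B.ok > 11]
7. n4.key = -7  [terminal]
8. n5.ok = false  [C.fin == true]
9. n5.tag = -6  [-6]
10. n5.mk = 9  [f.key + 16]
11. n6.wid = 19  [terminal]
12. n7.wid = 13  [terminal]
13. n5.sig = "kk"  ["kk"]
14. n3.lim = -5  [f.key * 3 + 16]
15. n3.depth = -7  [-7]
16. n3.sig = true  [true]
17. n8.fin = false  [not C₀.sig]
18. n9.lab = true  [C.fin == false]
19. n9.idx = false  [C.fin == true]
20. n10.lab = -4  [terminal]
21. n9.key = -2  [e.lab * -2 - 10]
22. n9.tag = "pn"  ["pn"]
23. n11.lab = true  [A₀.key > -3]
24. n11.idx = false  [A₀.key > -2]
25. n12.lab = 10  [terminal]
26. n13.key = 4  [terminal]
27. n11.key = 16  [f.key * -2 + 24]
28. n11.tag = "zy"  ["zy"]
29. n14.ok = -4  [A₁.key - 20]
30. n15.lab = 10  [terminal]
31. n16.lab = 29  [terminal]
32. n14.fin = 0  [0]
33. n8.lim = 14  [A₀.key + 16]
34. n8.depth = -2  [A₁.key + A₀.key - 16]
35. n8.sig = true  [C.fin == false]
36. n17.wid = 4  [terminal]
37. n2.fin = 26  [C₀.lim + 31]
38. n18.lab = -2  [terminal]
39. n19.ok = false  [A.lab == false]
40. n19.tag = 16  [e.lab * -2 + 12]
41. n19.mk = 8  [B.fin * 3 - 70]
42. n20.key = -3  [terminal]
43. n21.ok = 19  [D.tag + 3]
44. n22.tag = 12  [B.ok - 7]
45. n22.fin = 15  [B.ok * 2 - 23]
46. n23.wid = 5  [terminal]
47. n24.wid = 6  [terminal]
48. n25.wid = 24  [terminal]
49. n22.ok = false  [d₁.wid > 6]
50. n22.lab = 10  [d₁.wid + 4]
51. n21.fin = 8  [B.ok - 11]
52. n19.sig = "pu"  ["pu"]
53. n1.key = 19  [B.fin - 7]
54. n1.tag = "puy"  [D.sig ++ "y"]
55. n0.ok = false  [S.fin > -3]
56. n0.lab = 30  [S.fin * 2 + 36]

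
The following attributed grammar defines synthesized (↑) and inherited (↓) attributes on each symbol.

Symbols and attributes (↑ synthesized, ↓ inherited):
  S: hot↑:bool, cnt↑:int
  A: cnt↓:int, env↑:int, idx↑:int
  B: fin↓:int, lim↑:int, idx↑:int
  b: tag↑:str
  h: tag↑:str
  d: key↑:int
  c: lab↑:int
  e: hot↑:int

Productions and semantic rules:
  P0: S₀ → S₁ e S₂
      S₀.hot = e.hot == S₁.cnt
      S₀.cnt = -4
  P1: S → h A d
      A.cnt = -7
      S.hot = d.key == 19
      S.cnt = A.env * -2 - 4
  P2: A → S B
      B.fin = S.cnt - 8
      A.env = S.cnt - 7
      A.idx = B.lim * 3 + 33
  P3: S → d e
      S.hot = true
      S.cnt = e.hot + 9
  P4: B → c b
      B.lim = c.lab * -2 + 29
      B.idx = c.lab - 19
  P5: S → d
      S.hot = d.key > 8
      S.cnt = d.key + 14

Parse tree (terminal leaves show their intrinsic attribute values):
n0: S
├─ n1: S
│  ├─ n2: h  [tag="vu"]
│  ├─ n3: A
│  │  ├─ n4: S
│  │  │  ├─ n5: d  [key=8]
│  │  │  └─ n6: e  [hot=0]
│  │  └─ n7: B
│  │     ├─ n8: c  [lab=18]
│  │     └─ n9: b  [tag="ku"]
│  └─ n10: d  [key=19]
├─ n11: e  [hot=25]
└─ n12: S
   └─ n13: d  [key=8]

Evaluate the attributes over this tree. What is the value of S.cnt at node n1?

1. n2.tag = "vu"  [terminal]
2. n3.cnt = -7  [-7]
3. n5.key = 8  [terminal]
4. n6.hot = 0  [terminal]
5. n4.hot = true  [true]
6. n4.cnt = 9  [e.hot + 9]
7. n7.fin = 1  [S.cnt - 8]
8. n8.lab = 18  [terminal]
9. n9.tag = "ku"  [terminal]
10. n7.lim = -7  [c.lab * -2 + 29]
11. n7.idx = -1  [c.lab - 19]
12. n3.env = 2  [S.cnt - 7]
13. n3.idx = 12  [B.lim * 3 + 33]
14. n10.key = 19  [terminal]
15. n1.hot = true  [d.key == 19]
16. n1.cnt = -8  [A.env * -2 - 4]
17. n11.hot = 25  [terminal]
18. n13.key = 8  [terminal]
19. n12.hot = false  [d.key > 8]
20. n12.cnt = 22  [d.key + 14]
21. n0.hot = false  [e.hot == S₁.cnt]
22. n0.cnt = -4  [-4]

-8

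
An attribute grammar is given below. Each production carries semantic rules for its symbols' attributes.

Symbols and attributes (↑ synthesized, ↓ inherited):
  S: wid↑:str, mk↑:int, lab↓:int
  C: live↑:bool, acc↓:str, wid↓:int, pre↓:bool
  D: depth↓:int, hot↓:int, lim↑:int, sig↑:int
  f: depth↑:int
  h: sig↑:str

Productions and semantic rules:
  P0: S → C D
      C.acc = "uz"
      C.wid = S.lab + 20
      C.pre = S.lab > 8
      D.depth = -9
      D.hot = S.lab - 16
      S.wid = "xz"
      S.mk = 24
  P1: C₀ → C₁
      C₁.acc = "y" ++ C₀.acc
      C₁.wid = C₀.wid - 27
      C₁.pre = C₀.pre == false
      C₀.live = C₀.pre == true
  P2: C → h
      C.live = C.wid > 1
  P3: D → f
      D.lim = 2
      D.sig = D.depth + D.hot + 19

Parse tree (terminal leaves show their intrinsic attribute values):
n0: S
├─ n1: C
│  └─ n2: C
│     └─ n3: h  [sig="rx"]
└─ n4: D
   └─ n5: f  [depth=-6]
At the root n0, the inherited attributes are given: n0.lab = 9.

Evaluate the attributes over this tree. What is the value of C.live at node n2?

1. n0.lab = 9  [given at root]
2. n1.acc = "uz"  ["uz"]
3. n1.wid = 29  [S.lab + 20]
4. n1.pre = true  [S.lab > 8]
5. n2.acc = "yuz"  ["y" ++ C₀.acc]
6. n2.wid = 2  [C₀.wid - 27]
7. n2.pre = false  [C₀.pre == false]
8. n3.sig = "rx"  [terminal]
9. n2.live = true  [C.wid > 1]
10. n1.live = true  [C₀.pre == true]
11. n4.depth = -9  [-9]
12. n4.hot = -7  [S.lab - 16]
13. n5.depth = -6  [terminal]
14. n4.lim = 2  [2]
15. n4.sig = 3  [D.depth + D.hot + 19]
16. n0.wid = "xz"  ["xz"]
17. n0.mk = 24  [24]

true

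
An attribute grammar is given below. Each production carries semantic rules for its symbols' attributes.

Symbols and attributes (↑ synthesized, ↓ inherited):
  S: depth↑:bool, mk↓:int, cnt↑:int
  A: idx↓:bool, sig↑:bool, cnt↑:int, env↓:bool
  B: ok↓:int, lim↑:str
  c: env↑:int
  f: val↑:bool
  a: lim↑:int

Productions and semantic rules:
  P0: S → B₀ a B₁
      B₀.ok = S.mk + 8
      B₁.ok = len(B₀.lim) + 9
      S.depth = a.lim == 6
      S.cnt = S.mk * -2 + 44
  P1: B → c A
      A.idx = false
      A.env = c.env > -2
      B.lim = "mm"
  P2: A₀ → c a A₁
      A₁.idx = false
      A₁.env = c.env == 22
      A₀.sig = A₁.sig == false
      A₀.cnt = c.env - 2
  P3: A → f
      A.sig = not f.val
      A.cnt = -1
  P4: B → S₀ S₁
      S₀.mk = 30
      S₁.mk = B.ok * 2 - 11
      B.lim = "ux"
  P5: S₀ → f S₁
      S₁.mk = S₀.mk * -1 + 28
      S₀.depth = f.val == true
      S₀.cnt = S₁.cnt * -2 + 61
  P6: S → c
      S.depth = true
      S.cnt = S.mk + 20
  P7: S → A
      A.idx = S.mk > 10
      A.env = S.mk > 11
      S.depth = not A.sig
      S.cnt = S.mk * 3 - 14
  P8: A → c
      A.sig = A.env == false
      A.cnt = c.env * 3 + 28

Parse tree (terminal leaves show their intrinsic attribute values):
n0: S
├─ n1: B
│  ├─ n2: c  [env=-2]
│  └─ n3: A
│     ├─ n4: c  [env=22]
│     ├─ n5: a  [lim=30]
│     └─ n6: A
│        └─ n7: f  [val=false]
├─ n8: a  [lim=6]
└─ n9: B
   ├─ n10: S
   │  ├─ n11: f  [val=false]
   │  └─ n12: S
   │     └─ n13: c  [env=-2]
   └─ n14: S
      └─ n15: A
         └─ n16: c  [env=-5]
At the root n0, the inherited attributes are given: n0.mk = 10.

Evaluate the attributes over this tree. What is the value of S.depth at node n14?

1. n0.mk = 10  [given at root]
2. n1.ok = 18  [S.mk + 8]
3. n2.env = -2  [terminal]
4. n3.idx = false  [false]
5. n3.env = false  [c.env > -2]
6. n4.env = 22  [terminal]
7. n5.lim = 30  [terminal]
8. n6.idx = false  [false]
9. n6.env = true  [c.env == 22]
10. n7.val = false  [terminal]
11. n6.sig = true  [not f.val]
12. n6.cnt = -1  [-1]
13. n3.sig = false  [A₁.sig == false]
14. n3.cnt = 20  [c.env - 2]
15. n1.lim = "mm"  ["mm"]
16. n8.lim = 6  [terminal]
17. n9.ok = 11  [len(B₀.lim) + 9]
18. n10.mk = 30  [30]
19. n11.val = false  [terminal]
20. n12.mk = -2  [S₀.mk * -1 + 28]
21. n13.env = -2  [terminal]
22. n12.depth = true  [true]
23. n12.cnt = 18  [S.mk + 20]
24. n10.depth = false  [f.val == true]
25. n10.cnt = 25  [S₁.cnt * -2 + 61]
26. n14.mk = 11  [B.ok * 2 - 11]
27. n15.idx = true  [S.mk > 10]
28. n15.env = false  [S.mk > 11]
29. n16.env = -5  [terminal]
30. n15.sig = true  [A.env == false]
31. n15.cnt = 13  [c.env * 3 + 28]
32. n14.depth = false  [not A.sig]
33. n14.cnt = 19  [S.mk * 3 - 14]
34. n9.lim = "ux"  ["ux"]
35. n0.depth = true  [a.lim == 6]
36. n0.cnt = 24  [S.mk * -2 + 44]

false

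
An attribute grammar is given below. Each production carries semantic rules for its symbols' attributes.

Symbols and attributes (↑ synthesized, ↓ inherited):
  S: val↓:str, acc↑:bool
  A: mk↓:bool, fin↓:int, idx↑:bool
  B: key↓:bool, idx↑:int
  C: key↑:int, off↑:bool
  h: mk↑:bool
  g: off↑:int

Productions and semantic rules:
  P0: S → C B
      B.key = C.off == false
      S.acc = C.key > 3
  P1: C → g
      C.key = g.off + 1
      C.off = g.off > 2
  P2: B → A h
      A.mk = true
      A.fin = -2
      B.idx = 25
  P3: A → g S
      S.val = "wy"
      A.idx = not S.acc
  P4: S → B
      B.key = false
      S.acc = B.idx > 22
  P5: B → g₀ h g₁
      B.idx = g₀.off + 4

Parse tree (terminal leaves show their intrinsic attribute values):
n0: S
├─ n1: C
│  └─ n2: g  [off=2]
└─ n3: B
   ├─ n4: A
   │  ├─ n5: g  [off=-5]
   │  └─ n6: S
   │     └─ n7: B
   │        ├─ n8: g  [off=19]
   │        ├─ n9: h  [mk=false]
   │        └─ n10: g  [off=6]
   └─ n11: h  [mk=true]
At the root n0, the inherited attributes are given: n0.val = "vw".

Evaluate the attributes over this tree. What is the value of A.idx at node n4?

false

1. n0.val = "vw"  [given at root]
2. n2.off = 2  [terminal]
3. n1.key = 3  [g.off + 1]
4. n1.off = false  [g.off > 2]
5. n3.key = true  [C.off == false]
6. n4.mk = true  [true]
7. n4.fin = -2  [-2]
8. n5.off = -5  [terminal]
9. n6.val = "wy"  ["wy"]
10. n7.key = false  [false]
11. n8.off = 19  [terminal]
12. n9.mk = false  [terminal]
13. n10.off = 6  [terminal]
14. n7.idx = 23  [g₀.off + 4]
15. n6.acc = true  [B.idx > 22]
16. n4.idx = false  [not S.acc]
17. n11.mk = true  [terminal]
18. n3.idx = 25  [25]
19. n0.acc = false  [C.key > 3]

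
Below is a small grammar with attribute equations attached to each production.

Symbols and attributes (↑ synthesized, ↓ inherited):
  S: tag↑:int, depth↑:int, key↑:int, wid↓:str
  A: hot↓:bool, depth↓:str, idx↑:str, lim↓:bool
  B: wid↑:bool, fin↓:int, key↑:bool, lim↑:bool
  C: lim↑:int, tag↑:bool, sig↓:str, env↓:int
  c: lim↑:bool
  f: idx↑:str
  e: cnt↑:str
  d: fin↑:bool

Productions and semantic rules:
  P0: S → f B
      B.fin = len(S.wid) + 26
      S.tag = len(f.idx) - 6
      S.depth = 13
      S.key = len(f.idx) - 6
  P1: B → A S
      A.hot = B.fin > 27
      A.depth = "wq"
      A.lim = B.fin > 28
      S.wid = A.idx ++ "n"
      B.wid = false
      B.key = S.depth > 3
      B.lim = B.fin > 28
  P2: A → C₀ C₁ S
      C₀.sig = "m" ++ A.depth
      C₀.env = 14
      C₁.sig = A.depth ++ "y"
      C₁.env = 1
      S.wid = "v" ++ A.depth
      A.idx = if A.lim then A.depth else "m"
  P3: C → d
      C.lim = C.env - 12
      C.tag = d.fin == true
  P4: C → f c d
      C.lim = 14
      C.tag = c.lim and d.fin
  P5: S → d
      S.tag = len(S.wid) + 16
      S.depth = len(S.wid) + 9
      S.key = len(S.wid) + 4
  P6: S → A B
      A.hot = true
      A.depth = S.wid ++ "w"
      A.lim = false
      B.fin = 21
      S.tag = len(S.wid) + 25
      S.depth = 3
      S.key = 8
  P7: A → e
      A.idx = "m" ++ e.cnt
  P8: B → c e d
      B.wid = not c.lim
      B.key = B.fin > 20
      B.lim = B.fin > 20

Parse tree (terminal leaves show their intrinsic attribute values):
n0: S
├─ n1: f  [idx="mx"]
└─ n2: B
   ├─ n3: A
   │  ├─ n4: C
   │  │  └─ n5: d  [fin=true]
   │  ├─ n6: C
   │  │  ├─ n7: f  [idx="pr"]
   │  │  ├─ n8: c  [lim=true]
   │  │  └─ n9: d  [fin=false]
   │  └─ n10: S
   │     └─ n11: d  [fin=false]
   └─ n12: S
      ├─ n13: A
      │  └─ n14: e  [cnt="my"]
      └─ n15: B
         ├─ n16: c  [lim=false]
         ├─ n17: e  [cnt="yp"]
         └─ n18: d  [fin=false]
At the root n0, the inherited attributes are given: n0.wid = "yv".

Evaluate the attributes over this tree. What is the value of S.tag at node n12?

1. n0.wid = "yv"  [given at root]
2. n1.idx = "mx"  [terminal]
3. n2.fin = 28  [len(S.wid) + 26]
4. n3.hot = true  [B.fin > 27]
5. n3.depth = "wq"  ["wq"]
6. n3.lim = false  [B.fin > 28]
7. n4.sig = "mwq"  ["m" ++ A.depth]
8. n4.env = 14  [14]
9. n5.fin = true  [terminal]
10. n4.lim = 2  [C.env - 12]
11. n4.tag = true  [d.fin == true]
12. n6.sig = "wqy"  [A.depth ++ "y"]
13. n6.env = 1  [1]
14. n7.idx = "pr"  [terminal]
15. n8.lim = true  [terminal]
16. n9.fin = false  [terminal]
17. n6.lim = 14  [14]
18. n6.tag = false  [c.lim and d.fin]
19. n10.wid = "vwq"  ["v" ++ A.depth]
20. n11.fin = false  [terminal]
21. n10.tag = 19  [len(S.wid) + 16]
22. n10.depth = 12  [len(S.wid) + 9]
23. n10.key = 7  [len(S.wid) + 4]
24. n3.idx = "m"  [if A.lim then A.depth else "m"]
25. n12.wid = "mn"  [A.idx ++ "n"]
26. n13.hot = true  [true]
27. n13.depth = "mnw"  [S.wid ++ "w"]
28. n13.lim = false  [false]
29. n14.cnt = "my"  [terminal]
30. n13.idx = "mmy"  ["m" ++ e.cnt]
31. n15.fin = 21  [21]
32. n16.lim = false  [terminal]
33. n17.cnt = "yp"  [terminal]
34. n18.fin = false  [terminal]
35. n15.wid = true  [not c.lim]
36. n15.key = true  [B.fin > 20]
37. n15.lim = true  [B.fin > 20]
38. n12.tag = 27  [len(S.wid) + 25]
39. n12.depth = 3  [3]
40. n12.key = 8  [8]
41. n2.wid = false  [false]
42. n2.key = false  [S.depth > 3]
43. n2.lim = false  [B.fin > 28]
44. n0.tag = -4  [len(f.idx) - 6]
45. n0.depth = 13  [13]
46. n0.key = -4  [len(f.idx) - 6]

27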